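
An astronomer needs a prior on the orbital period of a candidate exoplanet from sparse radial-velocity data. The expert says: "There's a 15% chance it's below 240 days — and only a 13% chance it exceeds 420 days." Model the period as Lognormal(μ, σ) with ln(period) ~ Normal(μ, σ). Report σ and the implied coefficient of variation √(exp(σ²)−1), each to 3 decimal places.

σ ≈ 0.259, CV ≈ 0.263

If T ~ Lognormal(μ,σ) then ln T ~ Normal(μ,σ), so the p-quantile of ln T is μ + z_p·σ.
ln(240) = 5.481 and ln(420) = 6.04; z_{0.15} = -1.036, z_{0.87} = 1.126.
σ = (6.04 − 5.481)/(1.126 − (-1.036)) = 0.259.
μ = 5.481 − (-1.036)·0.259 = 5.749.
CV = √(exp(σ²)−1) = √(exp(0.0669)−1) = 0.263.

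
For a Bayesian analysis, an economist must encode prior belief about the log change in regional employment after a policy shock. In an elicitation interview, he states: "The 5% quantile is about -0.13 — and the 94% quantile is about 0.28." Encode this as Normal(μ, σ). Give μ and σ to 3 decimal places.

μ = 0.081, σ = 0.128

The p-quantile of Normal(μ,σ) is μ + z_p·σ, with z_{0.05} = -1.645 and z_{0.94} = 1.555.
Eliminate σ: μ = (z₂·x₁ − z₁·x₂)/(z₂ − z₁) = (1.555·-0.13 − (-1.645)·0.28)/3.2 = 0.081.
Then σ = (x₂ − x₁)/(z₂ − z₁) = (0.28 − -0.13)/3.2 = 0.128.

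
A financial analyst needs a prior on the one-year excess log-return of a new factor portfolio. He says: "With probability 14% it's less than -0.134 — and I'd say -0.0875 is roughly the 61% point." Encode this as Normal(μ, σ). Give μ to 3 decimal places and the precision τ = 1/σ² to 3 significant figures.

For Normal(μ,σ), the p-quantile is μ + z_p·σ. Here z_{0.14} = -1.08, z_{0.61} = 0.2793.
So -0.134 = μ − 1.08σ and -0.0875 = μ + 0.2793σ.
Subtracting: σ = (-0.0875 − -0.134)/(0.2793 − (-1.08)) = 0.034.
Then μ = -0.134 − (-1.08)·0.034 = -0.097.
Precision τ = 1/σ² = 1/0.0342² = 855.

μ = -0.097, τ = 855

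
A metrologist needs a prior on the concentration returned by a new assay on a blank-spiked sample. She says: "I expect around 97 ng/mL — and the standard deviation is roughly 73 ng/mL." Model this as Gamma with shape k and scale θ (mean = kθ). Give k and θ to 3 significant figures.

For Gamma(k, scale θ): mean = kθ, variance = kθ², so CV = 1/√k.
CV = SD/mean = 73/97 = 0.7526, hence k = 1/CV² = 1.77.
Then θ = mean/k = 97/1.77 = 54.9.

k ≈ 1.77, θ ≈ 54.9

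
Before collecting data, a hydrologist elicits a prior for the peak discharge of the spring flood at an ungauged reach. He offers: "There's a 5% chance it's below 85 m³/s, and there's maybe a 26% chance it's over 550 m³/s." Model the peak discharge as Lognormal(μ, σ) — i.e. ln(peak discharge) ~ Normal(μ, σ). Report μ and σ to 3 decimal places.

If T ~ Lognormal(μ,σ) then ln T ~ Normal(μ,σ), so the p-quantile of ln T is μ + z_p·σ.
ln(85) = 4.443 and ln(550) = 6.31; z_{0.05} = -1.645, z_{0.74} = 0.6433.
σ = (6.31 − 4.443)/(0.6433 − (-1.645)) = 0.816.
μ = 4.443 − (-1.645)·0.816 = 5.785.

μ ≈ 5.785, σ ≈ 0.816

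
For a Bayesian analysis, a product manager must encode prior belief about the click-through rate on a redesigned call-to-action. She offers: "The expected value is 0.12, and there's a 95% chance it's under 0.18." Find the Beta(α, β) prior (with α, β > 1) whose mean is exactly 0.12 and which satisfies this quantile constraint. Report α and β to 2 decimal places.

α ≈ 10.97, β ≈ 80.41

With mean 0.12 fixed, write α = 0.12s, β = 0.88s where s = α+β.
Need P(θ < 0.18) = 0.95 under Beta(0.12s, 0.88s). Normal approximation: (q−m)/√(m(1−m)/s) ≈ z_{0.95} = 1.64, so s ≈ 0.12·0.88·(1.64)²/(0.18−0.12)² = 79.4.
At s = 79.4: P(θ<0.18) ≈ 0.939. Adjusting to match 0.95 gives s ≈ 91.38.
So α = 0.12·91.38 ≈ 10.97, β = 0.88·91.38 ≈ 80.41.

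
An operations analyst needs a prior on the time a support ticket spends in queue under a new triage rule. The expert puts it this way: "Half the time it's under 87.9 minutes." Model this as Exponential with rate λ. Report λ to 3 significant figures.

λ ≈ 0.00789

Exponential median = ln 2 / λ, so λ = ln 2 / 87.9 = 0.00789.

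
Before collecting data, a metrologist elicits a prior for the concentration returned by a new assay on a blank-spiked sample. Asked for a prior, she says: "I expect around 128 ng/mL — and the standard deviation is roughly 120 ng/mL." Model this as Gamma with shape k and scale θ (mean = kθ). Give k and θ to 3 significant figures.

For Gamma(k, scale θ): mean = kθ, variance = kθ², so CV = 1/√k.
CV = SD/mean = 120/128 = 0.9375, hence k = 1/CV² = 1.14.
Then θ = mean/k = 128/1.14 = 112.

k ≈ 1.14, θ ≈ 112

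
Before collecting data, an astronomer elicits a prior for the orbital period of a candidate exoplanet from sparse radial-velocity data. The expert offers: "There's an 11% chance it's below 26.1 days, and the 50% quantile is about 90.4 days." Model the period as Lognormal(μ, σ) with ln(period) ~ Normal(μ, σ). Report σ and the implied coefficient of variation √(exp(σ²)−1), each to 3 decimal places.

σ ≈ 1.013, CV ≈ 1.338

If T ~ Lognormal(μ,σ) then ln T ~ Normal(μ,σ), so the p-quantile of ln T is μ + z_p·σ.
ln(26.1) = 3.262 and ln(90.4) = 4.504; z_{0.11} = -1.227, z_{0.5} = 0.
σ = (4.504 − 3.262)/(0 − (-1.227)) = 1.013.
μ = 3.262 − (-1.227)·1.013 = 4.504.
CV = √(exp(σ²)−1) = √(exp(1.0259)−1) = 1.338.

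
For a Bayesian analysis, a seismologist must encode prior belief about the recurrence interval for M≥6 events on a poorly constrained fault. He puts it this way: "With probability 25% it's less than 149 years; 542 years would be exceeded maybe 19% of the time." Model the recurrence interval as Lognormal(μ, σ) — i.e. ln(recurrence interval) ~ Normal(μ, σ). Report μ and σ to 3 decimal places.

μ ≈ 5.565, σ ≈ 0.832

If T ~ Lognormal(μ,σ) then ln T ~ Normal(μ,σ), so the p-quantile of ln T is μ + z_p·σ.
ln(149) = 5.004 and ln(542) = 6.295; z_{0.25} = -0.6745, z_{0.81} = 0.8779.
σ = (6.295 − 5.004)/(0.8779 − (-0.6745)) = 0.832.
μ = 5.004 − (-0.6745)·0.832 = 5.565.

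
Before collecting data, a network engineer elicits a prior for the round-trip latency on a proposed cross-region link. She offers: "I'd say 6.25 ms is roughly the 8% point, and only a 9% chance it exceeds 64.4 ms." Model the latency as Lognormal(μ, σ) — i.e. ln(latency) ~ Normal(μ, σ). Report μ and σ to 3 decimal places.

μ ≈ 3.026, σ ≈ 0.849

If T ~ Lognormal(μ,σ) then ln T ~ Normal(μ,σ), so the p-quantile of ln T is μ + z_p·σ.
ln(6.25) = 1.833 and ln(64.4) = 4.165; z_{0.08} = -1.405, z_{0.91} = 1.341.
σ = (4.165 − 1.833)/(1.341 − (-1.405)) = 0.849.
μ = 1.833 − (-1.405)·0.849 = 3.026.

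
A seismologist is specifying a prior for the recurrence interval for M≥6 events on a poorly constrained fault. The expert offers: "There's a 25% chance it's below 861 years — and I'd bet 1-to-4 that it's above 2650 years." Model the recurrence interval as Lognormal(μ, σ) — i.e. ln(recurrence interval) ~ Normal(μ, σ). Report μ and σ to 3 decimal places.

μ ≈ 7.258, σ ≈ 0.742

If T ~ Lognormal(μ,σ) then ln T ~ Normal(μ,σ), so the p-quantile of ln T is μ + z_p·σ.
ln(861) = 6.758 and ln(2650) = 7.882; z_{0.25} = -0.6745, z_{0.8} = 0.8416.
σ = (7.882 − 6.758)/(0.8416 − (-0.6745)) = 0.742.
μ = 6.758 − (-0.6745)·0.742 = 7.258.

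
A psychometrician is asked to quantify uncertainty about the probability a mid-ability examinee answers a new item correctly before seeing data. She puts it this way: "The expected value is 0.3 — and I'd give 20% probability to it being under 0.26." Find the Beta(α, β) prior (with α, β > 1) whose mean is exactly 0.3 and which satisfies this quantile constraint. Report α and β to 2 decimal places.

α ≈ 28.43, β ≈ 66.33

With mean 0.3 fixed, write α = 0.3s, β = 0.7s where s = α+β.
Need P(θ < 0.26) = 0.2 under Beta(0.3s, 0.7s). Normal approximation: (q−m)/√(m(1−m)/s) ≈ z_{0.2} = -0.842, so s ≈ 0.3·0.7·(-0.842)²/(0.26−0.3)² = 93.0.
At s = 93.0: P(θ<0.26) ≈ 0.202. Adjusting to match 0.2 gives s ≈ 94.75.
So α = 0.3·94.75 ≈ 28.43, β = 0.7·94.75 ≈ 66.33.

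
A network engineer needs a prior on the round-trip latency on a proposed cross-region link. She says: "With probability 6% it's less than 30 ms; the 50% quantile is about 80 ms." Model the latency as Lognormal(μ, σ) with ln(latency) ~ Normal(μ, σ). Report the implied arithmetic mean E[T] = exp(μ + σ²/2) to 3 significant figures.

E[T] ≈ 97.6 ms

If T ~ Lognormal(μ,σ) then ln T ~ Normal(μ,σ), so the p-quantile of ln T is μ + z_p·σ.
ln(30) = 3.401 and ln(80) = 4.382; z_{0.06} = -1.555, z_{0.5} = 0.
σ = (4.382 − 3.401)/(0 − (-1.555)) = 0.631.
μ = 3.401 − (-1.555)·0.631 = 4.382.
E[T] = exp(μ + σ²/2) = exp(4.382 + 0.1990) = 97.6 ms.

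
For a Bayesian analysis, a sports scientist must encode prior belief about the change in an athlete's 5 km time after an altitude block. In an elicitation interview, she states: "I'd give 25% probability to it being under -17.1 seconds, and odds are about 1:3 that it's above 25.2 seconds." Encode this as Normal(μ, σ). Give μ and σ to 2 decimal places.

μ = 4.05, σ = 31.36

For Normal(μ,σ), the p-quantile is μ + z_p·σ. Here z_{0.25} = -0.6745, z_{0.75} = 0.6745.
So -17.1 = μ − 0.6745σ and 25.2 = μ + 0.6745σ.
Subtracting: σ = (25.2 − -17.1)/(0.6745 − (-0.6745)) = 31.36.
Then μ = -17.1 − (-0.6745)·31.36 = 4.05.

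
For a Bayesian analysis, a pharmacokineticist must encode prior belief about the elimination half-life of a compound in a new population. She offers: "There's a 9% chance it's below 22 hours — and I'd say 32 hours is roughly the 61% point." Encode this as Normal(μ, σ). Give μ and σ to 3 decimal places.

For Normal(μ,σ), the p-quantile is μ + z_p·σ. Here z_{0.09} = -1.341, z_{0.61} = 0.2793.
So 22 = μ − 1.341σ and 32 = μ + 0.2793σ.
Subtracting: σ = (32 − 22)/(0.2793 − (-1.341)) = 6.173.
Then μ = 22 − (-1.341)·6.173 = 30.276.

μ = 30.276, σ = 6.173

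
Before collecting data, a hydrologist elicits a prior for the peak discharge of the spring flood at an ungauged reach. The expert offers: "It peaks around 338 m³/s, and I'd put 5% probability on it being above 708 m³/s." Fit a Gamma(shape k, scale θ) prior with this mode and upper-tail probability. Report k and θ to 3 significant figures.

Gamma(k,θ) with k>1 has mode (k−1)θ, so θ = 338/(k−1).
Need P(X < 708) = 0.95 with θ tied to k this way. Start at k = 2, θ = 338: P(X<708) ≈ 0.619.
Too low — raise k to concentrate. Iterating converges to k ≈ 6.05.
Then θ = 338/(6.05−1) ≈ 66.9.

k ≈ 6.05, θ ≈ 66.9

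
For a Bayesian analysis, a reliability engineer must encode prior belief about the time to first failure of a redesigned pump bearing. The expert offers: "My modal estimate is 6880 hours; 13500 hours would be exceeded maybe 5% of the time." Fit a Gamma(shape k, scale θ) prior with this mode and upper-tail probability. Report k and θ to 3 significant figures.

k ≈ 7.11, θ ≈ 1130

Gamma(k,θ) with k>1 has mode (k−1)θ, so θ = 6880/(k−1).
Need P(X < 13500) = 0.95 with θ tied to k this way. Start at k = 2, θ = 6880: P(X<13500) ≈ 0.584.
Too low — raise k to concentrate. Iterating converges to k ≈ 7.11.
Then θ = 6880/(7.11−1) ≈ 1130.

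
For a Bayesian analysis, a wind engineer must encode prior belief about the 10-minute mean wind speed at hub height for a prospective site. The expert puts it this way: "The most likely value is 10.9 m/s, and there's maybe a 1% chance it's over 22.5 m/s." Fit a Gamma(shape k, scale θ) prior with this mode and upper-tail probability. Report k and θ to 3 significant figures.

k ≈ 10.3, θ ≈ 1.17

Gamma(k,θ) with k>1 has mode (k−1)θ, so θ = 10.9/(k−1).
Need P(X < 22.5) = 0.99 with θ tied to k this way. Start at k = 2, θ = 10.9: P(X<22.5) ≈ 0.611.
Too low — raise k to concentrate. Iterating converges to k ≈ 10.3.
Then θ = 10.9/(10.3−1) ≈ 1.17.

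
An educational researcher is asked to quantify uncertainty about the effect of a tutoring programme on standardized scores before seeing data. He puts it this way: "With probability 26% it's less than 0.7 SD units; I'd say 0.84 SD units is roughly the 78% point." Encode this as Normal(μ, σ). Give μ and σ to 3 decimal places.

μ = 0.764, σ = 0.099

The p-quantile of Normal(μ,σ) is μ + z_p·σ, with z_{0.26} = -0.6433 and z_{0.78} = 0.7722.
Eliminate σ: μ = (z₂·x₁ − z₁·x₂)/(z₂ − z₁) = (0.7722·0.7 − (-0.6433)·0.84)/1.416 = 0.764.
Then σ = (x₂ − x₁)/(z₂ − z₁) = (0.84 − 0.7)/1.416 = 0.099.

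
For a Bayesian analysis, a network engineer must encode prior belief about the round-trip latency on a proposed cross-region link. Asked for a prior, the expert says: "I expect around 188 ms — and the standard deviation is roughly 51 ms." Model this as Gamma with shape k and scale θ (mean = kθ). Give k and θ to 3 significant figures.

k ≈ 13.6, θ ≈ 13.8

For Gamma(k, scale θ): mean = kθ, variance = kθ², so CV = 1/√k.
CV = SD/mean = 51/188 = 0.2713, hence k = 1/CV² = 13.6.
Then θ = mean/k = 188/13.6 = 13.8.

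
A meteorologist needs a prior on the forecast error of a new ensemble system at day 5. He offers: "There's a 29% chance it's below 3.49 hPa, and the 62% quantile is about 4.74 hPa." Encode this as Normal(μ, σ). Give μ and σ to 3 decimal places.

μ = 4.295, σ = 1.455

The p-quantile of Normal(μ,σ) is μ + z_p·σ, with z_{0.29} = -0.5534 and z_{0.62} = 0.3055.
Eliminate σ: μ = (z₂·x₁ − z₁·x₂)/(z₂ − z₁) = (0.3055·3.49 − (-0.5534)·4.74)/0.8589 = 4.295.
Then σ = (x₂ − x₁)/(z₂ − z₁) = (4.74 − 3.49)/0.8589 = 1.455.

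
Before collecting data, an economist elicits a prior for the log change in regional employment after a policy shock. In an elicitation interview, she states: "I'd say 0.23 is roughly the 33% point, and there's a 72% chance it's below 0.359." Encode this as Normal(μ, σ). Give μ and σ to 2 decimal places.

μ = 0.29, σ = 0.13

For Normal(μ,σ), the p-quantile is μ + z_p·σ. Here z_{0.33} = -0.4399, z_{0.72} = 0.5828.
So 0.23 = μ − 0.4399σ and 0.359 = μ + 0.5828σ.
Subtracting: σ = (0.359 − 0.23)/(0.5828 − (-0.4399)) = 0.13.
Then μ = 0.23 − (-0.4399)·0.13 = 0.29.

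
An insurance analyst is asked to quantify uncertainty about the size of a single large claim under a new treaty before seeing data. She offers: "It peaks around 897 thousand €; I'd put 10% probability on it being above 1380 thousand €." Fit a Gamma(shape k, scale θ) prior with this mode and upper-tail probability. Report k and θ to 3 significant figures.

Gamma(k,θ) with k>1 has mode (k−1)θ, so θ = 897/(k−1).
Need P(X < 1380) = 0.9 with θ tied to k this way. Start at k = 2, θ = 897: P(X<1380) ≈ 0.455.
Too low — raise k to concentrate. Iterating converges to k ≈ 11.1.
Then θ = 897/(11.1−1) ≈ 89.1.

k ≈ 11.1, θ ≈ 89.1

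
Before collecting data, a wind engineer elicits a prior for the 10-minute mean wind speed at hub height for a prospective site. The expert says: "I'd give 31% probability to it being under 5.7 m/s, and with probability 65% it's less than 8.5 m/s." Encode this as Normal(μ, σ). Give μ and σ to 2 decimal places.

For Normal(μ,σ), the p-quantile is μ + z_p·σ. Here z_{0.31} = -0.4959, z_{0.65} = 0.3853.
So 5.7 = μ − 0.4959σ and 8.5 = μ + 0.3853σ.
Subtracting: σ = (8.5 − 5.7)/(0.3853 − (-0.4959)) = 3.18.
Then μ = 5.7 − (-0.4959)·3.18 = 7.28.

μ = 7.28, σ = 3.18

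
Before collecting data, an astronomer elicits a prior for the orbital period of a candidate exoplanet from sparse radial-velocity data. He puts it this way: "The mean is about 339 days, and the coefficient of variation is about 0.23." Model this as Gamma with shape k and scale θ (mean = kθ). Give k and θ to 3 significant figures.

k ≈ 18.9, θ ≈ 17.9

For Gamma(k, scale θ): mean = kθ, variance = kθ², so CV = 1/√k.
CV = 0.23, hence k = 1/CV² = 18.9.
Then θ = mean/k = 339/18.9 = 17.9.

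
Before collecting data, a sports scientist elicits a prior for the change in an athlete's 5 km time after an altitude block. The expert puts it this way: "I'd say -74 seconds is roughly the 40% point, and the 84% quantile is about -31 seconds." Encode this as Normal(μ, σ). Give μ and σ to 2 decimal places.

μ = -65.27, σ = 34.46

For Normal(μ,σ), the p-quantile is μ + z_p·σ. Here z_{0.4} = -0.2533, z_{0.84} = 0.9945.
So -74 = μ − 0.2533σ and -31 = μ + 0.9945σ.
Subtracting: σ = (-31 − -74)/(0.9945 − (-0.2533)) = 34.46.
Then μ = -74 − (-0.2533)·34.46 = -65.27.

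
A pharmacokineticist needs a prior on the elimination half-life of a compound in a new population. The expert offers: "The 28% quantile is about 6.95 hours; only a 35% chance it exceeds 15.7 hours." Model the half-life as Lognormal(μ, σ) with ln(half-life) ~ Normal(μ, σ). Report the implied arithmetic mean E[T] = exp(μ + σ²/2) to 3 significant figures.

E[T] ≈ 16.2 hours

If T ~ Lognormal(μ,σ) then ln T ~ Normal(μ,σ), so the p-quantile of ln T is μ + z_p·σ.
ln(6.95) = 1.939 and ln(15.7) = 2.754; z_{0.28} = -0.5828, z_{0.65} = 0.3853.
σ = (2.754 − 1.939)/(0.3853 − (-0.5828)) = 0.842.
μ = 1.939 − (-0.5828)·0.842 = 2.429.
E[T] = exp(μ + σ²/2) = exp(2.429 + 0.3542) = 16.2 hours.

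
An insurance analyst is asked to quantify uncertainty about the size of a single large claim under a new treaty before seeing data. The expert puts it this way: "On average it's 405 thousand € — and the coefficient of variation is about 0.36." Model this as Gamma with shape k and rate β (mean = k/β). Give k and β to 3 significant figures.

For Gamma(k, rate β): mean = k/β, variance = k/β², so CV = 1/√k.
CV = 0.36, hence k = 1/CV² = 7.72.
Then β = k/mean = 7.72/405 = 0.0191.

k ≈ 7.72, β ≈ 0.0191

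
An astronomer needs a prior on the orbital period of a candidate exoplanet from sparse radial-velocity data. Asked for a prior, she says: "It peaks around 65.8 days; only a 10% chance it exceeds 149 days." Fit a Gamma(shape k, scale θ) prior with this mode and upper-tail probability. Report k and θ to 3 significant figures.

Gamma(k,θ) with k>1 has mode (k−1)θ, so θ = 65.8/(k−1).
Need P(X < 149) = 0.9 with θ tied to k this way. Start at k = 2, θ = 65.8: P(X<149) ≈ 0.661.
Too low — raise k to concentrate. Iterating converges to k ≈ 3.88.
Then θ = 65.8/(3.88−1) ≈ 22.9.

k ≈ 3.88, θ ≈ 22.9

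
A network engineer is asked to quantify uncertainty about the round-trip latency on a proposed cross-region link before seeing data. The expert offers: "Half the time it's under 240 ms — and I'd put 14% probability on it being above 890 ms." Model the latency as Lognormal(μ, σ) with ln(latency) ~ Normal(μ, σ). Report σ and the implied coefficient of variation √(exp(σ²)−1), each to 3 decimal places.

σ ≈ 1.213, CV ≈ 1.832

If T ~ Lognormal(μ,σ) then ln T ~ Normal(μ,σ), so the p-quantile of ln T is μ + z_p·σ.
ln(240) = 5.481 and ln(890) = 6.791; z_{0.5} = 0, z_{0.86} = 1.08.
σ = (6.791 − 5.481)/(1.08 − (0)) = 1.213.
μ = 5.481 − (0)·1.213 = 5.481.
CV = √(exp(σ²)−1) = √(exp(1.4717)−1) = 1.832.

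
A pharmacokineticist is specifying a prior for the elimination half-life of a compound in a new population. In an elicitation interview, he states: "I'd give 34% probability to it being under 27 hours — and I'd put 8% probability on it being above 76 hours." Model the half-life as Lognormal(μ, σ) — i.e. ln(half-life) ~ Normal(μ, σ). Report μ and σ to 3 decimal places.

μ ≈ 3.531, σ ≈ 0.569

If T ~ Lognormal(μ,σ) then ln T ~ Normal(μ,σ), so the p-quantile of ln T is μ + z_p·σ.
ln(27) = 3.296 and ln(76) = 4.331; z_{0.34} = -0.4125, z_{0.92} = 1.405.
σ = (4.331 − 3.296)/(1.405 − (-0.4125)) = 0.569.
μ = 3.296 − (-0.4125)·0.569 = 3.531.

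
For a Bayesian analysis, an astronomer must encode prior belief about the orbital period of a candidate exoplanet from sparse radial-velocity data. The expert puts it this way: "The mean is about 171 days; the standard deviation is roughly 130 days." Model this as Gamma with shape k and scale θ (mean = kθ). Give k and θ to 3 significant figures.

For Gamma(k, scale θ): mean = kθ, variance = kθ², so CV = 1/√k.
CV = SD/mean = 130/171 = 0.7602, hence k = 1/CV² = 1.73.
Then θ = mean/k = 171/1.73 = 98.8.

k ≈ 1.73, θ ≈ 98.8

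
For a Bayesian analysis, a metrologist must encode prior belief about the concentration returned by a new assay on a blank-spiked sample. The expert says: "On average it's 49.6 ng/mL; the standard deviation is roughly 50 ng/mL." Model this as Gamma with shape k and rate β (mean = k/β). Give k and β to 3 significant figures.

For Gamma(k, rate β): mean = k/β, variance = k/β², so CV = 1/√k.
CV = SD/mean = 50/49.6 = 1.008, hence k = 1/CV² = 0.984.
Then β = k/mean = 0.984/49.6 = 0.0198.

k ≈ 0.984, β ≈ 0.0198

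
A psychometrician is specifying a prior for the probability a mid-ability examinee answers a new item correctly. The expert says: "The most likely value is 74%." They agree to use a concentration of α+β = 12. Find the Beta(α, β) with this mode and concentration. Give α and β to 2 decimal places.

α = 8.40, β = 3.60

For α,β > 1 the Beta mode is (α−1)/(α+β−2). With α+β = 12, the mode is (α−1)/10.
Set (α−1)/10 = 0.74 → α = 1 + 0.74·10 = 8.40.
β = 12 − α = 3.60.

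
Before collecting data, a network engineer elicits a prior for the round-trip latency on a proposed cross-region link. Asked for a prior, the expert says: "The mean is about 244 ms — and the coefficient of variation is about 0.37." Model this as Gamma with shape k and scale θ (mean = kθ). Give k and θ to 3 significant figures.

For Gamma(k, scale θ): mean = kθ, variance = kθ², so CV = 1/√k.
CV = 0.37, hence k = 1/CV² = 7.3.
Then θ = mean/k = 244/7.3 = 33.4.

k ≈ 7.3, θ ≈ 33.4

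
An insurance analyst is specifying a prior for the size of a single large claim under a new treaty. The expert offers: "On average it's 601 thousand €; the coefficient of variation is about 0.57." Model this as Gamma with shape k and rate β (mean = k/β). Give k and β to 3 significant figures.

For Gamma(k, rate β): mean = k/β, variance = k/β², so CV = 1/√k.
CV = 0.57, hence k = 1/CV² = 3.08.
Then β = k/mean = 3.08/601 = 0.00512.

k ≈ 3.08, β ≈ 0.00512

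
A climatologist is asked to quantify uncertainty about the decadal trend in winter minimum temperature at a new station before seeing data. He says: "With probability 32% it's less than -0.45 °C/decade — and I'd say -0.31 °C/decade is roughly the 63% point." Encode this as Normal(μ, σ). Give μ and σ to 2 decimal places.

μ = -0.37, σ = 0.18

For Normal(μ,σ), the p-quantile is μ + z_p·σ. Here z_{0.32} = -0.4677, z_{0.63} = 0.3319.
So -0.45 = μ − 0.4677σ and -0.31 = μ + 0.3319σ.
Subtracting: σ = (-0.31 − -0.45)/(0.3319 − (-0.4677)) = 0.18.
Then μ = -0.45 − (-0.4677)·0.18 = -0.37.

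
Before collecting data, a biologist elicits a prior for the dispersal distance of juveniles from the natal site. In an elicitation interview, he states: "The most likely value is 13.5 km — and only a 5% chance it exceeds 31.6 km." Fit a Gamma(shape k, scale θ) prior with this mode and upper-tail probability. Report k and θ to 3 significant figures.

Gamma(k,θ) with k>1 has mode (k−1)θ, so θ = 13.5/(k−1).
Need P(X < 31.6) = 0.95 with θ tied to k this way. Start at k = 2, θ = 13.5: P(X<31.6) ≈ 0.678.
Too low — raise k to concentrate. Iterating converges to k ≈ 4.78.
Then θ = 13.5/(4.78−1) ≈ 3.57.

k ≈ 4.78, θ ≈ 3.57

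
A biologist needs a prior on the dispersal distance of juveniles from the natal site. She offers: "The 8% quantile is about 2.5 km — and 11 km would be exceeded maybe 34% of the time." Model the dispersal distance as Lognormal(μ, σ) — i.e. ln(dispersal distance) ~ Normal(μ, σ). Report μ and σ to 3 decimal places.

μ ≈ 2.062, σ ≈ 0.815

If T ~ Lognormal(μ,σ) then ln T ~ Normal(μ,σ), so the p-quantile of ln T is μ + z_p·σ.
ln(2.5) = 0.9163 and ln(11) = 2.398; z_{0.08} = -1.405, z_{0.66} = 0.4125.
σ = (2.398 − 0.9163)/(0.4125 − (-1.405)) = 0.815.
μ = 0.9163 − (-1.405)·0.815 = 2.062.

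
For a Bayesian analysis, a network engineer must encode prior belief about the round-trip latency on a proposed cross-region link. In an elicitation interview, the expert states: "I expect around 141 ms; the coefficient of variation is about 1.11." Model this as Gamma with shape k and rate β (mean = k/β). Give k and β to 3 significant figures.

For Gamma(k, rate β): mean = k/β, variance = k/β², so CV = 1/√k.
CV = 1.11, hence k = 1/CV² = 0.812.
Then β = k/mean = 0.812/141 = 0.00576.

k ≈ 0.812, β ≈ 0.00576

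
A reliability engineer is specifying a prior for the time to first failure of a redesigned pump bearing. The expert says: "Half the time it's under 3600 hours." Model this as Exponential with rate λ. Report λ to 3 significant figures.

λ ≈ 0.000193

Exponential median = ln 2 / λ, so λ = ln 2 / 3600.0 = 0.000193.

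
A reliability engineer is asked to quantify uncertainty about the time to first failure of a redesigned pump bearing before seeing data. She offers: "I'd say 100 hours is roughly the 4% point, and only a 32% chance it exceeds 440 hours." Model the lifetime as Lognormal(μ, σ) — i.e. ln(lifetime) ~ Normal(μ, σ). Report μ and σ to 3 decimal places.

If T ~ Lognormal(μ,σ) then ln T ~ Normal(μ,σ), so the p-quantile of ln T is μ + z_p·σ.
ln(100) = 4.605 and ln(440) = 6.087; z_{0.04} = -1.751, z_{0.68} = 0.4677.
σ = (6.087 − 4.605)/(0.4677 − (-1.751)) = 0.668.
μ = 4.605 − (-1.751)·0.668 = 5.774.

μ ≈ 5.774, σ ≈ 0.668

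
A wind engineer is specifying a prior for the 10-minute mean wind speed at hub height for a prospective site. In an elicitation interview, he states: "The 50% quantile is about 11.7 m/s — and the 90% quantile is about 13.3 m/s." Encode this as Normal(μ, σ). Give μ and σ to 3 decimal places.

For Normal(μ,σ), the p-quantile is μ + z_p·σ. Here z_{0.5} = 0, z_{0.9} = 1.282.
So 11.7 = μ + 0σ and 13.3 = μ + 1.282σ.
Subtracting: σ = (13.3 − 11.7)/(1.282 − (0)) = 1.248.
Then μ = 11.7 − (0)·1.248 = 11.700.

μ = 11.700, σ = 1.248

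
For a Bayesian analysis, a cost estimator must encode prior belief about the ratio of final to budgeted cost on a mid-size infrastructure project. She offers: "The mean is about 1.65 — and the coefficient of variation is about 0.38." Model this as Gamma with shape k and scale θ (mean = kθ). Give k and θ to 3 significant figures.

k ≈ 6.93, θ ≈ 0.238

For Gamma(k, scale θ): mean = kθ, variance = kθ², so CV = 1/√k.
CV = 0.38, hence k = 1/CV² = 6.93.
Then θ = mean/k = 1.65/6.93 = 0.238.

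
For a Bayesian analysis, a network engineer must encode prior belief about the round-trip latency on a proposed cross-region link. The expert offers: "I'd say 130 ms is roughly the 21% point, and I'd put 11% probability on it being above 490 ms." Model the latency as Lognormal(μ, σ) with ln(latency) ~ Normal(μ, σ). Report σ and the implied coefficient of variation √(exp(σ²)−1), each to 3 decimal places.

σ ≈ 0.653, CV ≈ 0.729

If T ~ Lognormal(μ,σ) then ln T ~ Normal(μ,σ), so the p-quantile of ln T is μ + z_p·σ.
ln(130) = 4.868 and ln(490) = 6.194; z_{0.21} = -0.8064, z_{0.89} = 1.227.
σ = (6.194 − 4.868)/(1.227 − (-0.8064)) = 0.653.
μ = 4.868 − (-0.8064)·0.653 = 5.394.
CV = √(exp(σ²)−1) = √(exp(0.4260)−1) = 0.729.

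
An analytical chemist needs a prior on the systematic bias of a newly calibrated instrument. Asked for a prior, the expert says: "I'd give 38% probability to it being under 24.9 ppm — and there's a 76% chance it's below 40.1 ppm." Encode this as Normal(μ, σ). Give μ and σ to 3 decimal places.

For Normal(μ,σ), the p-quantile is μ + z_p·σ. Here z_{0.38} = -0.3055, z_{0.76} = 0.7063.
So 24.9 = μ − 0.3055σ and 40.1 = μ + 0.7063σ.
Subtracting: σ = (40.1 − 24.9)/(0.7063 − (-0.3055)) = 15.023.
Then μ = 24.9 − (-0.3055)·15.023 = 29.489.

μ = 29.489, σ = 15.023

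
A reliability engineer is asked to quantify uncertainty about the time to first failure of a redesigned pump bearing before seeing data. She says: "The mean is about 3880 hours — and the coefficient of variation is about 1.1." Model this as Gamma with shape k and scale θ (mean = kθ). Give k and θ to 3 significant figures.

For Gamma(k, scale θ): mean = kθ, variance = kθ², so CV = 1/√k.
CV = 1.1, hence k = 1/CV² = 0.826.
Then θ = mean/k = 3880/0.826 = 4690.

k ≈ 0.826, θ ≈ 4690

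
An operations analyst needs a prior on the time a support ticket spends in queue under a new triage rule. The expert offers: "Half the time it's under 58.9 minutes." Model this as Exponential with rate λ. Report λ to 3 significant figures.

Exponential median = ln 2 / λ, so λ = ln 2 / 58.9 = 0.0118.

λ ≈ 0.0118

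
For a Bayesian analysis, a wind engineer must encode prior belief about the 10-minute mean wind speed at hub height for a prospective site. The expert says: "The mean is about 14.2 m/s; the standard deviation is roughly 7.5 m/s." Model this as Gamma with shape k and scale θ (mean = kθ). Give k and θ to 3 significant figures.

k ≈ 3.58, θ ≈ 3.96

For Gamma(k, scale θ): mean = kθ, variance = kθ², so CV = 1/√k.
CV = SD/mean = 7.5/14.2 = 0.5282, hence k = 1/CV² = 3.58.
Then θ = mean/k = 14.2/3.58 = 3.96.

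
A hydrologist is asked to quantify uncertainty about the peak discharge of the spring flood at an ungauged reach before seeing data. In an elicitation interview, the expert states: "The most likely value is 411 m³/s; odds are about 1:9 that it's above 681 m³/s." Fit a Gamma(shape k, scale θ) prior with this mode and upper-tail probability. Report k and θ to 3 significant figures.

Gamma(k,θ) with k>1 has mode (k−1)θ, so θ = 411/(k−1).
Need P(X < 681) = 0.9 with θ tied to k this way. Start at k = 2, θ = 411: P(X<681) ≈ 0.493.
Too low — raise k to concentrate. Iterating converges to k ≈ 8.4.
Then θ = 411/(8.4−1) ≈ 55.5.

k ≈ 8.4, θ ≈ 55.5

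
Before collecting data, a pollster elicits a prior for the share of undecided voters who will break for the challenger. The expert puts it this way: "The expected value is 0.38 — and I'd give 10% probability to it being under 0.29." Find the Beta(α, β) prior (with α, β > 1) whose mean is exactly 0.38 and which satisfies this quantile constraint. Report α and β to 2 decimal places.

With mean 0.38 fixed, write α = 0.38s, β = 0.62s where s = α+β.
Need P(θ < 0.29) = 0.1 under Beta(0.38s, 0.62s). Normal approximation: (q−m)/√(m(1−m)/s) ≈ z_{0.1} = -1.28, so s ≈ 0.38·0.62·(-1.28)²/(0.29−0.38)² = 47.8.
At s = 47.8: P(θ<0.29) ≈ 0.096. Adjusting to match 0.1 gives s ≈ 46.17.
So α = 0.38·46.17 ≈ 17.54, β = 0.62·46.17 ≈ 28.63.

α ≈ 17.54, β ≈ 28.63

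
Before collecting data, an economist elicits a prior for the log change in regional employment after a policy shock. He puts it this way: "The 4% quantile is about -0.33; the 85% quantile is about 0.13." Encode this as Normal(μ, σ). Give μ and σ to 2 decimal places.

μ = -0.04, σ = 0.17

The p-quantile of Normal(μ,σ) is μ + z_p·σ, with z_{0.04} = -1.751 and z_{0.85} = 1.036.
Eliminate σ: μ = (z₂·x₁ − z₁·x₂)/(z₂ − z₁) = (1.036·-0.33 − (-1.751)·0.13)/2.787 = -0.04.
Then σ = (x₂ − x₁)/(z₂ − z₁) = (0.13 − -0.33)/2.787 = 0.17.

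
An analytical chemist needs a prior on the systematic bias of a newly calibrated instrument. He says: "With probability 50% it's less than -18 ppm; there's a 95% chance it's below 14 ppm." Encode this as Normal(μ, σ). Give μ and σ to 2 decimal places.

For Normal(μ,σ), the p-quantile is μ + z_p·σ. Here z_{0.5} = 0, z_{0.95} = 1.645.
So -18 = μ + 0σ and 14 = μ + 1.645σ.
Subtracting: σ = (14 − -18)/(1.645 − (0)) = 19.45.
Then μ = -18 − (0)·19.45 = -18.00.

μ = -18.00, σ = 19.45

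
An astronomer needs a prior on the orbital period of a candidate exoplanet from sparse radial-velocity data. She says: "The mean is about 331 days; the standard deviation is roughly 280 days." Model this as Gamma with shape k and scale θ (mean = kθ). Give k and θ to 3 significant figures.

For Gamma(k, scale θ): mean = kθ, variance = kθ², so CV = 1/√k.
CV = SD/mean = 280/331 = 0.8459, hence k = 1/CV² = 1.4.
Then θ = mean/k = 331/1.4 = 237.

k ≈ 1.4, θ ≈ 237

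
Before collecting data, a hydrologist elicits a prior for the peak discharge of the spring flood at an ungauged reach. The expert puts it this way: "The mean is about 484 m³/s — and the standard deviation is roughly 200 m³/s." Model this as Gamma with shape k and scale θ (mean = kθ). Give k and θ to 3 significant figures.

For Gamma(k, scale θ): mean = kθ, variance = kθ², so CV = 1/√k.
CV = SD/mean = 200/484 = 0.4132, hence k = 1/CV² = 5.86.
Then θ = mean/k = 484/5.86 = 82.6.

k ≈ 5.86, θ ≈ 82.6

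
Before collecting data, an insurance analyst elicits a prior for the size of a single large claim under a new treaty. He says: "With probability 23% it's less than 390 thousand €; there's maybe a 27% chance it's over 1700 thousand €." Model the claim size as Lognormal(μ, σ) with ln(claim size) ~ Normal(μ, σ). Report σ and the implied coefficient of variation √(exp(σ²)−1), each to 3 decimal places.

σ ≈ 1.089, CV ≈ 1.508

If T ~ Lognormal(μ,σ) then ln T ~ Normal(μ,σ), so the p-quantile of ln T is μ + z_p·σ.
ln(390) = 5.966 and ln(1700) = 7.438; z_{0.23} = -0.7388, z_{0.73} = 0.6128.
σ = (7.438 − 5.966)/(0.6128 − (-0.7388)) = 1.089.
μ = 5.966 − (-0.7388)·1.089 = 6.771.
CV = √(exp(σ²)−1) = √(exp(1.1864)−1) = 1.508.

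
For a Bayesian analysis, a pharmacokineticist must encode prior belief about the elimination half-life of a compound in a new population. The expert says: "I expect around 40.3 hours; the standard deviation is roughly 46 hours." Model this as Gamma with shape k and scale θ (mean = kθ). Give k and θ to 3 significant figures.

k ≈ 0.768, θ ≈ 52.5

For Gamma(k, scale θ): mean = kθ, variance = kθ², so CV = 1/√k.
CV = SD/mean = 46/40.3 = 1.141, hence k = 1/CV² = 0.768.
Then θ = mean/k = 40.3/0.768 = 52.5.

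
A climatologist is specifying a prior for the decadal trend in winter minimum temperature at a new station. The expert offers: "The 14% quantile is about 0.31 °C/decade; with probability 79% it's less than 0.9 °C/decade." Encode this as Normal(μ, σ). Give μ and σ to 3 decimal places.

The p-quantile of Normal(μ,σ) is μ + z_p·σ, with z_{0.14} = -1.08 and z_{0.79} = 0.8064.
Eliminate σ: μ = (z₂·x₁ − z₁·x₂)/(z₂ − z₁) = (0.8064·0.31 − (-1.08)·0.9)/1.887 = 0.648.
Then σ = (x₂ − x₁)/(z₂ − z₁) = (0.9 − 0.31)/1.887 = 0.313.

μ = 0.648, σ = 0.313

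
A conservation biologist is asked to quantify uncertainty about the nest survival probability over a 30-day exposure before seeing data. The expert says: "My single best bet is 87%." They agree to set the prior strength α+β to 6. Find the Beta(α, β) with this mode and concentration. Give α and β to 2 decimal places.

α = 4.48, β = 1.52

For α,β > 1 the Beta mode is (α−1)/(α+β−2). With α+β = 6, the mode is (α−1)/4.
Set (α−1)/4 = 0.87 → α = 1 + 0.87·4 = 4.48.
β = 6 − α = 1.52.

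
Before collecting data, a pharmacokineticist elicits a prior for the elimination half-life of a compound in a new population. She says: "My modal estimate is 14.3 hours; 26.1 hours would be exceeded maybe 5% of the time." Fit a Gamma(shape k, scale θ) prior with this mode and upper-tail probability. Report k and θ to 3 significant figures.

k ≈ 8.69, θ ≈ 1.86

Gamma(k,θ) with k>1 has mode (k−1)θ, so θ = 14.3/(k−1).
Need P(X < 26.1) = 0.95 with θ tied to k this way. Start at k = 2, θ = 14.3: P(X<26.1) ≈ 0.545.
Too low — raise k to concentrate. Iterating converges to k ≈ 8.69.
Then θ = 14.3/(8.69−1) ≈ 1.86.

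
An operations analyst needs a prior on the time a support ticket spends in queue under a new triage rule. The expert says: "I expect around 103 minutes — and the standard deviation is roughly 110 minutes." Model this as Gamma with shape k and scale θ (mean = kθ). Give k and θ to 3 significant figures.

For Gamma(k, scale θ): mean = kθ, variance = kθ², so CV = 1/√k.
CV = SD/mean = 110/103 = 1.068, hence k = 1/CV² = 0.877.
Then θ = mean/k = 103/0.877 = 117.

k ≈ 0.877, θ ≈ 117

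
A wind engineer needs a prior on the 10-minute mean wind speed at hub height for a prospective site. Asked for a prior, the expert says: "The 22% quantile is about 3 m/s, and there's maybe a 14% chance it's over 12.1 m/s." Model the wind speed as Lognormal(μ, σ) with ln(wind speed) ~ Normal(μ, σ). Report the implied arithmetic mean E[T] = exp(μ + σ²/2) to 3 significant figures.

E[T] ≈ 7.12 m/s

If T ~ Lognormal(μ,σ) then ln T ~ Normal(μ,σ), so the p-quantile of ln T is μ + z_p·σ.
ln(3) = 1.099 and ln(12.1) = 2.493; z_{0.22} = -0.7722, z_{0.86} = 1.08.
σ = (2.493 − 1.099)/(1.08 − (-0.7722)) = 0.753.
μ = 1.099 − (-0.7722)·0.753 = 1.680.
E[T] = exp(μ + σ²/2) = exp(1.680 + 0.2834) = 7.12 m/s.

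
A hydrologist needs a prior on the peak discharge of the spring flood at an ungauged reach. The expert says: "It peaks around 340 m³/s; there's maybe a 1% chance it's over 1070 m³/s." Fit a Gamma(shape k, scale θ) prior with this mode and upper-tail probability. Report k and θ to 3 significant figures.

Gamma(k,θ) with k>1 has mode (k−1)θ, so θ = 340/(k−1).
Need P(X < 1070) = 0.99 with θ tied to k this way. Start at k = 2, θ = 340: P(X<1070) ≈ 0.822.
Too low — raise k to concentrate. Iterating converges to k ≈ 4.39.
Then θ = 340/(4.39−1) ≈ 100.

k ≈ 4.39, θ ≈ 100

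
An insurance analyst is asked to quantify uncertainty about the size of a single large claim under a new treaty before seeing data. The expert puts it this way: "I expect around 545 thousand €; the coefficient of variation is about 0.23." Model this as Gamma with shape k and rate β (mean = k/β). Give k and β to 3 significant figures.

k ≈ 18.9, β ≈ 0.0347

For Gamma(k, rate β): mean = k/β, variance = k/β², so CV = 1/√k.
CV = 0.23, hence k = 1/CV² = 18.9.
Then β = k/mean = 18.9/545 = 0.0347.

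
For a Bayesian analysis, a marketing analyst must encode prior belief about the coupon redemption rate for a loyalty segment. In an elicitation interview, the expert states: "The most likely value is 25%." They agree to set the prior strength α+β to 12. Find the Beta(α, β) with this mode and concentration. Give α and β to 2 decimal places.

For α,β > 1 the Beta mode is (α−1)/(α+β−2). With α+β = 12, the mode is (α−1)/10.
Set (α−1)/10 = 0.25 → α = 1 + 0.25·10 = 3.50.
β = 12 − α = 8.50.

α = 3.50, β = 8.50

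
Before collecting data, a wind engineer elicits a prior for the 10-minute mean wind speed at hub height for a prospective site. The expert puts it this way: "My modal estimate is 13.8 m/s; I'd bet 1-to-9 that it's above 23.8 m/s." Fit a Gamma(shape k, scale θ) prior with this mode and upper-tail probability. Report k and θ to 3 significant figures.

Gamma(k,θ) with k>1 has mode (k−1)θ, so θ = 13.8/(k−1).
Need P(X < 23.8) = 0.9 with θ tied to k this way. Start at k = 2, θ = 13.8: P(X<23.8) ≈ 0.514.
Too low — raise k to concentrate. Iterating converges to k ≈ 7.38.
Then θ = 13.8/(7.38−1) ≈ 2.16.

k ≈ 7.38, θ ≈ 2.16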